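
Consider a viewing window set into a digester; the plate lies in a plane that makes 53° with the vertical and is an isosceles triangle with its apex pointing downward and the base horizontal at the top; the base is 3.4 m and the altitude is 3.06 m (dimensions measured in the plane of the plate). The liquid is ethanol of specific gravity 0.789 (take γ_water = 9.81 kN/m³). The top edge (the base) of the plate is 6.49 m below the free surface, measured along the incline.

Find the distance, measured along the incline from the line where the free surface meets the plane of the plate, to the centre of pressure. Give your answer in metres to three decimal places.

y_p = 7.579 m

γ = 0.789 × 9.81 = 7.74009 kN/m³.
The plate makes 53° with the vertical, i.e. θ = 90° − 53° = 37° to the horizontal. Measuring y along the incline from the free-surface line, vertical depth h = y·sinθ with sinθ = 0.601815.
With the apex down, the centroid sits h/3 = 3.06/3 = 1.02 m below the base (the top edge), so y_c = 6.49 + 1.02 = 7.51 m and h_c = 7.51 × 0.601815 = 4.51963 m.
A = ½ × 3.4 × 3.06 = 5.202 m².
Resultant F = γ·h_c·A = 7.74009 × 4.51963 × 5.202 = 181.978 kN.
I_c = b·h³/36 = 3.4 × 3.06³/36 = 2.70608 m⁴.
Centre of pressure: y_p = y_c + I_c/(y_c·A) = 7.51 + 2.70608/(7.51 × 5.202) = 7.51 + 0.0692676 = 7.57927 m along the plane.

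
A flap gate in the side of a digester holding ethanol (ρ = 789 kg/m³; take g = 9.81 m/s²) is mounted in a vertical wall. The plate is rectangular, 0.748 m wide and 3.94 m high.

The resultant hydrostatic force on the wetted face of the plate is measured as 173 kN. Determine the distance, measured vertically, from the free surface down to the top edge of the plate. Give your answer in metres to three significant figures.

d_top ≈ 5.61 m

γ = ρg = 789 × 9.81 / 1000 = 7.74009 kN/m³.
A = 0.748 × 3.94 = 2.94712 m².
From F = γ·h_c·A, the centroid depth is h_c = 173/(7.74009 × 2.94712) = 7.58407 m.
The centroid lies 3.94/2 = 1.97 m below the top edge, so the top edge sits at h_top = 7.58407 − 1.97 = 5.61407 m below the surface.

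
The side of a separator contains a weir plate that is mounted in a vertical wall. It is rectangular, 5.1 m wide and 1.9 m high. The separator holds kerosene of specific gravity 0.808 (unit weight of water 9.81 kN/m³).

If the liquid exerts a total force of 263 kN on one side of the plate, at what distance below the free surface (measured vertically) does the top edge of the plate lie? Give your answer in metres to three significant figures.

d_top ≈ 2.47 m

γ = 0.808 × 9.81 = 7.92648 kN/m³.
A = 5.1 × 1.9 = 9.69 m².
From F = γ·h_c·A, the centroid depth is h_c = 263/(7.92648 × 9.69) = 3.42414 m.
The centroid lies 1.9/2 = 0.95 m below the top edge, so the top edge sits at h_top = 3.42414 − 0.95 = 2.47414 m below the surface.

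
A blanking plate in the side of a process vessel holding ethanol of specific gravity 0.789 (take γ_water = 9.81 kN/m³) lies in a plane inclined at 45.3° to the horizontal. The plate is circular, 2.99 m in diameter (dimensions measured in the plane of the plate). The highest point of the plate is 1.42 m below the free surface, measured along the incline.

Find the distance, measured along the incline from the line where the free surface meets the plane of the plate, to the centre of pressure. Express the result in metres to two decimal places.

y_p = 3.11 m

γ = 0.789 × 9.81 = 7.74009 kN/m³.
Let θ = 45.3° be the plate's angle to the horizontal; measure y along the incline from where the plane meets the free surface. Vertical depth h = y·sinθ with sinθ = 0.710799.
The centroid is at the centre, 1.495 m below the top of the plate, so y_c = 1.42 + 1.495 = 2.915 m and h_c = 2.915 × 0.710799 = 2.07198 m.
A = π(1.495)² = 7.02154 m².
Resultant F = γ·h_c·A = 7.74009 × 2.07198 × 7.02154 = 112.607 kN.
I_c = πr⁴/4 = π × 1.495⁴/4 = 3.92333 m⁴.
Centre of pressure: y_p = y_c + I_c/(y_c·A) = 2.915 + 3.92333/(2.915 × 7.02154) = 2.915 + 0.191683 = 3.10668 m along the plane.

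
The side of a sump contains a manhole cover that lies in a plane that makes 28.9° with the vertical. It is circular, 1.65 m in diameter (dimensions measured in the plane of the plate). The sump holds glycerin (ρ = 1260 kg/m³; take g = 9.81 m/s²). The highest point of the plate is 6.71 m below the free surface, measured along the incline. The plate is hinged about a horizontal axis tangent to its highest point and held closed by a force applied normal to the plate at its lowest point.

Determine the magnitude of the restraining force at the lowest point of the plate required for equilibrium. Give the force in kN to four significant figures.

γ = ρg = 1260 × 9.81 / 1000 = 12.3606 kN/m³.
The plate makes 28.9° with the vertical, i.e. θ = 90° − 28.9° = 61.1° to the horizontal. Measuring y along the incline from the free-surface line, vertical depth h = y·sinθ with sinθ = 0.875465.
The centroid is at the centre, 0.825 m below the top of the plate, so y_c = 6.71 + 0.825 = 7.535 m and h_c = 7.535 × 0.875465 = 6.59663 m.
A = π(0.825)² = 2.13825 m².
Resultant F = γ·h_c·A = 12.3606 × 6.59663 × 2.13825 = 174.349 kN.
I_c = πr⁴/4 = π × 0.825⁴/4 = 0.363836 m⁴.
Centre of pressure: y_p = y_c + I_c/(y_c·A) = 7.535 + 0.363836/(7.535 × 2.13825) = 7.535 + 0.0225821 = 7.55758 m along the plane.
The resultant acts 0.825 + 0.0225821 = 0.847582 m (along the plate) below the hinge at the top edge, so the moment about the hinge is M = F × 0.847582 = 174.349 × 0.847582 = 147.775 kN·m.
A normal force at the bottom, 1.65 m from the hinge, must supply this moment: P = 147.775/1.65 = 89.5606 kN.

P ≈ 89.56 kN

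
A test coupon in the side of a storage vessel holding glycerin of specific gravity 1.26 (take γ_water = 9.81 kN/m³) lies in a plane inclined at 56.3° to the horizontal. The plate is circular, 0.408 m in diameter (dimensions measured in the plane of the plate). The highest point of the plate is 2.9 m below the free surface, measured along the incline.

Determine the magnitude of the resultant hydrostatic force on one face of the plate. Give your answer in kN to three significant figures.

γ = 1.26 × 9.81 = 12.3606 kN/m³.
Let θ = 56.3° be the plate's angle to the horizontal; measure y along the incline from where the plane meets the free surface. Vertical depth h = y·sinθ with sinθ = 0.831954.
The centroid is at the centre, 0.204 m below the top of the plate, so y_c = 2.9 + 0.204 = 3.104 m and h_c = 3.104 × 0.831954 = 2.58239 m.
A = π(0.204)² = 0.130741 m².
Resultant F = γ·h_c·A = 12.3606 × 2.58239 × 0.130741 = 4.17324 kN.

F ≈ 4.17 kN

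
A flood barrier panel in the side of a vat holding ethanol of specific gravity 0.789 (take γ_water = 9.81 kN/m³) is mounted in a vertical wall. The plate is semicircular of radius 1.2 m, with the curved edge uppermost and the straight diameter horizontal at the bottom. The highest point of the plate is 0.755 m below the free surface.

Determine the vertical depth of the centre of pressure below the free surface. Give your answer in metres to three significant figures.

γ = 0.789 × 9.81 = 7.74009 kN/m³.
The centroid lies 4r/(3π) = 0.509296 m above the diameter, so r − 4r/(3π) = 1.2 − 0.509296 = 0.690704 m below the topmost point, so the centroid depth is h_c = 0.755 + 0.690704 = 1.4457 m.
A = πr²/2 = π × 1.2²/2 = 2.26195 m².
Resultant F = γ·h_c·A = 7.74009 × 1.4457 × 2.26195 = 25.3109 kN.
I_c = (π/8 − 8/(9π))·r⁴ = 0.109757 × 1.2⁴ = 0.227592 m⁴.
Centre of pressure: y_p = y_c + I_c/(y_c·A) = 1.4457 + 0.227592/(1.4457 × 2.26195) = 1.4457 + 0.0695978 = 1.5153 m along the plane.

h_p = 1.52 m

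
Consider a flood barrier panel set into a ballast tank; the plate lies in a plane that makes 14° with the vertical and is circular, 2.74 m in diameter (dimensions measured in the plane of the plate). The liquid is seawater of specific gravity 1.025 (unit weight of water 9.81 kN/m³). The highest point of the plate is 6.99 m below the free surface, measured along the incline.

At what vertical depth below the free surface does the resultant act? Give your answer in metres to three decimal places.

γ = 1.025 × 9.81 = 10.05525 kN/m³.
The plate makes 14° with the vertical, i.e. θ = 90° − 14° = 76° to the horizontal. Measuring y along the incline from the free-surface line, vertical depth h = y·sinθ with sinθ = 0.970296.
The centroid is at the centre, 1.37 m below the top of the plate, so y_c = 6.99 + 1.37 = 8.36 m and h_c = 8.36 × 0.970296 = 8.11167 m.
A = π(1.37)² = 5.89646 m².
Resultant F = γ·h_c·A = 10.05525 × 8.11167 × 5.89646 = 480.944 kN.
I_c = πr⁴/4 = π × 1.37⁴/4 = 2.76676 m⁴.
Centre of pressure: y_p = y_c + I_c/(y_c·A) = 8.36 + 2.76676/(8.36 × 5.89646) = 8.36 + 0.0561273 = 8.41613 m along the plane.
Vertically, h_p = y_p·sinθ = 8.41613 × 0.970296 = 8.16614 m.

h_p = 8.166 m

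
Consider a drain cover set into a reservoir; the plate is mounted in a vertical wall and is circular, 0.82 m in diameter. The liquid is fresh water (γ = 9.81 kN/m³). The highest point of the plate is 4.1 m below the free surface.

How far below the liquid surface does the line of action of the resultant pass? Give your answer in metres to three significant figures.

h_p = 4.52 m

γ = 9.81 kN/m³.
The centroid is at the centre, 0.41 m below the top of the plate, so the centroid depth is h_c = 4.1 + 0.41 = 4.51 m.
A = π(0.41)² = 0.528102 m².
Resultant F = γ·h_c·A = 9.81 × 4.51 × 0.528102 = 23.3649 kN.
I_c = πr⁴/4 = π × 0.41⁴/4 = 0.0221935 m⁴.
Centre of pressure: y_p = y_c + I_c/(y_c·A) = 4.51 + 0.0221935/(4.51 × 0.528102) = 4.51 + 0.00931819 = 4.51932 m along the plane.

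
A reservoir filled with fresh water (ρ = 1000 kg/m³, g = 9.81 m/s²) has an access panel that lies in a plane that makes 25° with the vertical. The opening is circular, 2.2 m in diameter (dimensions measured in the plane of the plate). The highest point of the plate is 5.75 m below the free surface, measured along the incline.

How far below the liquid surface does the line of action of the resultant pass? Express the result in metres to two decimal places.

h_p = 6.25 m

γ = ρg = 1000 × 9.81 = 9810 N/m³ = 9.81 kN/m³.
The plate makes 25° with the vertical, i.e. θ = 90° − 25° = 65° to the horizontal. Measuring y along the incline from the free-surface line, vertical depth h = y·sinθ with sinθ = 0.906308.
The centroid is at the centre, 1.1 m below the top of the plate, so y_c = 5.75 + 1.1 = 6.85 m and h_c = 6.85 × 0.906308 = 6.20821 m.
A = π(1.1)² = 3.80133 m².
Resultant F = γ·h_c·A = 9.81 × 6.20821 × 3.80133 = 231.511 kN.
I_c = πr⁴/4 = π × 1.1⁴/4 = 1.1499 m⁴.
Centre of pressure: y_p = y_c + I_c/(y_c·A) = 6.85 + 1.1499/(6.85 × 3.80133) = 6.85 + 0.0441605 = 6.89416 m along the plane.
Vertically, h_p = y_p·sinθ = 6.89416 × 0.906308 = 6.24823 m.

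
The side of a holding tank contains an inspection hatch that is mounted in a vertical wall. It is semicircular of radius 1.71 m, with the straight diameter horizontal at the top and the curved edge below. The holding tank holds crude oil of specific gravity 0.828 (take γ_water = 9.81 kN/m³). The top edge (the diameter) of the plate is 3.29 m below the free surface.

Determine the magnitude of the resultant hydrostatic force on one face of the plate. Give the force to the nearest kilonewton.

γ = 0.828 × 9.81 = 8.12268 kN/m³.
The centroid of a semicircle lies 4r/(3π) = 0.725747 m from the diameter, here below the top edge, so the centroid depth is h_c = 3.29 + 0.725747 = 4.01575 m.
A = πr²/2 = π × 1.71²/2 = 4.59317 m².
Resultant F = γ·h_c·A = 8.12268 × 4.01575 × 4.59317 = 149.823 kN.

F ≈ 150 kN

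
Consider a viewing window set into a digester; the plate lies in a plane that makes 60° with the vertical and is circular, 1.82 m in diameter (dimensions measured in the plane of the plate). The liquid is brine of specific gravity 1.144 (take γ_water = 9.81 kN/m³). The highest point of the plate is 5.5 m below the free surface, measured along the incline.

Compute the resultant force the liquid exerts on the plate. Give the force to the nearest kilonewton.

F ≈ 94 kN

γ = 1.144 × 9.81 = 11.22264 kN/m³.
The plate makes 60° with the vertical, i.e. θ = 90° − 60° = 30° to the horizontal. Measuring y along the incline from the free-surface line, vertical depth h = y·sinθ with sinθ = 0.500000.
The centroid is at the centre, 0.91 m below the top of the plate, so y_c = 5.5 + 0.91 = 6.41 m and h_c = 6.41 × 0.500000 = 3.205 m.
A = π(0.91)² = 2.60155 m².
Resultant F = γ·h_c·A = 11.22264 × 3.205 × 2.60155 = 93.574 kN.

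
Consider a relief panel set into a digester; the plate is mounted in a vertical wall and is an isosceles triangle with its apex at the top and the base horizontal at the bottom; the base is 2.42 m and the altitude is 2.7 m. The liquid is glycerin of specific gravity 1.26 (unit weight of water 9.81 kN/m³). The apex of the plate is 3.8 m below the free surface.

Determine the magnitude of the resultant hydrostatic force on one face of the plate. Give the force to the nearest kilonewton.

γ = 1.26 × 9.81 = 12.3606 kN/m³.
With the apex up, the centroid sits 2h/3 = 2 × 2.7/3 = 1.8 m below the apex, so the centroid depth is h_c = 3.8 + 1.8 = 5.6 m.
A = ½ × 2.42 × 2.7 = 3.267 m².
Resultant F = γ·h_c·A = 12.3606 × 5.6 × 3.267 = 226.14 kN.

F ≈ 226 kN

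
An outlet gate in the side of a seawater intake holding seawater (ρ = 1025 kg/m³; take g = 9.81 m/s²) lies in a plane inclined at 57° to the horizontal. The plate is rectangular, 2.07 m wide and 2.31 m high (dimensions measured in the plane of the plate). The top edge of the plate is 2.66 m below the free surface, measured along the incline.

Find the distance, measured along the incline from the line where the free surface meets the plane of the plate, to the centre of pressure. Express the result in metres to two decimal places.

y_p = 3.93 m

γ = ρg = 1025 × 9.81 / 1000 = 10.05525 kN/m³.
Let θ = 57° be the plate's angle to the horizontal; measure y along the incline from where the plane meets the free surface. Vertical depth h = y·sinθ with sinθ = 0.838671.
The centroid lies 2.31/2 = 1.155 m below the top edge, so y_c = 2.66 + 1.155 = 3.815 m and h_c = 3.815 × 0.838671 = 3.19953 m.
A = 2.07 × 2.31 = 4.7817 m².
Resultant F = γ·h_c·A = 10.05525 × 3.19953 × 4.7817 = 153.837 kN.
I_c = b·h³/12 = 2.07 × 2.31³/12 = 2.1263 m⁴.
Centre of pressure: y_p = y_c + I_c/(y_c·A) = 3.815 + 2.1263/(3.815 × 4.7817) = 3.815 + 0.116559 = 3.93156 m along the plane.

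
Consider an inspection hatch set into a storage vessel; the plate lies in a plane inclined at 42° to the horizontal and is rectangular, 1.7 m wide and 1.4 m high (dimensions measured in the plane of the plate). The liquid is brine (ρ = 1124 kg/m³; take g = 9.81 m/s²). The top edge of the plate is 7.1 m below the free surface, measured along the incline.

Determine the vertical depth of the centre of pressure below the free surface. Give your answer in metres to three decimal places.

γ = ρg = 1124 × 9.81 / 1000 = 11.02644 kN/m³.
Let θ = 42° be the plate's angle to the horizontal; measure y along the incline from where the plane meets the free surface. Vertical depth h = y·sinθ with sinθ = 0.669131.
The centroid lies 1.4/2 = 0.7 m below the top edge, so y_c = 7.1 + 0.7 = 7.8 m and h_c = 7.8 × 0.669131 = 5.21922 m.
A = 1.7 × 1.4 = 2.38 m².
Resultant F = γ·h_c·A = 11.02644 × 5.21922 × 2.38 = 136.968 kN.
I_c = b·h³/12 = 1.7 × 1.4³/12 = 0.388733 m⁴.
Centre of pressure: y_p = y_c + I_c/(y_c·A) = 7.8 + 0.388733/(7.8 × 2.38) = 7.8 + 0.0209402 = 7.82094 m along the plane.
Vertically, h_p = y_p·sinθ = 7.82094 × 0.669131 = 5.23323 m.

h_p = 5.233 m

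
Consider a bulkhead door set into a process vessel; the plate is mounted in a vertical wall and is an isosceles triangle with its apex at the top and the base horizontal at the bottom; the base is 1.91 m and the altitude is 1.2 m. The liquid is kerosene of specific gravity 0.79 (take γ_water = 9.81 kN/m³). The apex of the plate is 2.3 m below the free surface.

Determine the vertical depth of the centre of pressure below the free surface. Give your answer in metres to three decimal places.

γ = 0.79 × 9.81 = 7.7499 kN/m³.
With the apex up, the centroid sits 2h/3 = 2 × 1.2/3 = 0.8 m below the apex, so the centroid depth is h_c = 2.3 + 0.8 = 3.1 m.
A = ½ × 1.91 × 1.2 = 1.146 m².
Resultant F = γ·h_c·A = 7.7499 × 3.1 × 1.146 = 27.5323 kN.
I_c = b·h³/36 = 1.91 × 1.2³/36 = 0.09168 m⁴.
Centre of pressure: y_p = y_c + I_c/(y_c·A) = 3.1 + 0.09168/(3.1 × 1.146) = 3.1 + 0.0258065 = 3.12581 m along the plane.

h_p = 3.126 m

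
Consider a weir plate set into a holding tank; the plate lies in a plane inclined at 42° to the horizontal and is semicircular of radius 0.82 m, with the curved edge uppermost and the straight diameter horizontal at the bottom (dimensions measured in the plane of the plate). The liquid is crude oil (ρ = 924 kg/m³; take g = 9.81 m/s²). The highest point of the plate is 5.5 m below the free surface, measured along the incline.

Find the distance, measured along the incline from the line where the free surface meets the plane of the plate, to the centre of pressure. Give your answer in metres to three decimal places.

γ = ρg = 924 × 9.81 / 1000 = 9.06444 kN/m³.
Let θ = 42° be the plate's angle to the horizontal; measure y along the incline from where the plane meets the free surface. Vertical depth h = y·sinθ with sinθ = 0.669131.
The centroid lies 4r/(3π) = 0.348019 m above the diameter, so r − 4r/(3π) = 0.82 − 0.348019 = 0.471981 m below the topmost point, so y_c = 5.5 + 0.471981 = 5.97198 m and h_c = 5.97198 × 0.669131 = 3.99604 m.
A = πr²/2 = π × 0.82²/2 = 1.0562 m².
Resultant F = γ·h_c·A = 9.06444 × 3.99604 × 1.0562 = 38.2575 kN.
I_c = (π/8 − 8/(9π))·r⁴ = 0.109757 × 0.82⁴ = 0.0496235 m⁴.
Centre of pressure: y_p = y_c + I_c/(y_c·A) = 5.97198 + 0.0496235/(5.97198 × 1.0562) = 5.97198 + 0.00786725 = 5.97985 m along the plane.

y_p = 5.980 m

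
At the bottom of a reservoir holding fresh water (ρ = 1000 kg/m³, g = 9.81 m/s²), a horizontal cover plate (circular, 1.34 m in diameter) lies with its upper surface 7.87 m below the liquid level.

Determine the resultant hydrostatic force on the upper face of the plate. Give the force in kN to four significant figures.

γ = ρg = 1000 × 9.81 = 9810 N/m³ = 9.81 kN/m³.
The plate is horizontal, so pressure is uniform at p = γ·h = 9.81 × 7.87 = 77.2047 kN/m².
A = π(0.67)² = 1.41026 m².
F = p·A = 77.2047 × 1.41026 = 108.879 kN.

F ≈ 108.9 kN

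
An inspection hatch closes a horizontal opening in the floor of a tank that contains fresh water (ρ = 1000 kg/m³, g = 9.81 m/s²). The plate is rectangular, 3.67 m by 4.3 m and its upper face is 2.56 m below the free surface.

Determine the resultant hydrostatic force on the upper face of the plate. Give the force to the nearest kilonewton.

F ≈ 396 kN

γ = ρg = 1000 × 9.81 = 9810 N/m³ = 9.81 kN/m³.
The plate is horizontal, so pressure is uniform at p = γ·h = 9.81 × 2.56 = 25.1136 kN/m².
A = 3.67 × 4.3 = 15.781 m².
F = p·A = 25.1136 × 15.781 = 396.318 kN.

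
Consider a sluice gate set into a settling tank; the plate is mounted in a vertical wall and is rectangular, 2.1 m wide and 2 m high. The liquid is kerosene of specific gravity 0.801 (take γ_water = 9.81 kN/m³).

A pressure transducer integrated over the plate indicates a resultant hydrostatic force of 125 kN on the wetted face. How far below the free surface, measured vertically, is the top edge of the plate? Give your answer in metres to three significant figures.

d_top ≈ 2.79 m

γ = 0.801 × 9.81 = 7.85781 kN/m³.
A = 2.1 × 2 = 4.2 m².
From F = γ·h_c·A, the centroid depth is h_c = 125/(7.85781 × 4.2) = 3.78756 m.
The centroid lies 2/2 = 1 m below the top edge, so the top edge sits at h_top = 3.78756 − 1 = 2.78756 m below the surface.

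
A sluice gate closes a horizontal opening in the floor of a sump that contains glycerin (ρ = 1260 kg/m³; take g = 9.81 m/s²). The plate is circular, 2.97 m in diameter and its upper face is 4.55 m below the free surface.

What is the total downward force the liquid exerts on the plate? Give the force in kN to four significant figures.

F ≈ 389.6 kN

γ = ρg = 1260 × 9.81 / 1000 = 12.3606 kN/m³.
The plate is horizontal, so pressure is uniform at p = γ·h = 12.3606 × 4.55 = 56.2407 kN/m².
A = π(1.485)² = 6.92792 m².
F = p·A = 56.2407 × 6.92792 = 389.631 kN.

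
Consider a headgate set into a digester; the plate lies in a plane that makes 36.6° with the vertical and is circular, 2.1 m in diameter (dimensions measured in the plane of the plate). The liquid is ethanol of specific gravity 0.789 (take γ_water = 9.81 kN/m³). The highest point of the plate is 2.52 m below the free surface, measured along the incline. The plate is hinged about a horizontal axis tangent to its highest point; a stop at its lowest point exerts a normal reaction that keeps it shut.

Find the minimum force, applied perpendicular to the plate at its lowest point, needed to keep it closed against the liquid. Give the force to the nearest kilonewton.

P ≈ 41 kN

γ = 0.789 × 9.81 = 7.74009 kN/m³.
The plate makes 36.6° with the vertical, i.e. θ = 90° − 36.6° = 53.4° to the horizontal. Measuring y along the incline from the free-surface line, vertical depth h = y·sinθ with sinθ = 0.802817.
The centroid is at the centre, 1.05 m below the top of the plate, so y_c = 2.52 + 1.05 = 3.57 m and h_c = 3.57 × 0.802817 = 2.86606 m.
A = π(1.05)² = 3.46361 m².
Resultant F = γ·h_c·A = 7.74009 × 2.86606 × 3.46361 = 76.8352 kN.
I_c = πr⁴/4 = π × 1.05⁴/4 = 0.954656 m⁴.
Centre of pressure: y_p = y_c + I_c/(y_c·A) = 3.57 + 0.954656/(3.57 × 3.46361) = 3.57 + 0.0772058 = 3.64721 m along the plane.
The resultant acts 1.05 + 0.0772058 = 1.12721 m (along the plate) below the hinge at the top edge, so the moment about the hinge is M = F × 1.12721 = 76.8352 × 1.12721 = 86.6094 kN·m.
A normal force at the bottom, 2.1 m from the hinge, must supply this moment: P = 86.6094/2.1 = 41.2426 kN.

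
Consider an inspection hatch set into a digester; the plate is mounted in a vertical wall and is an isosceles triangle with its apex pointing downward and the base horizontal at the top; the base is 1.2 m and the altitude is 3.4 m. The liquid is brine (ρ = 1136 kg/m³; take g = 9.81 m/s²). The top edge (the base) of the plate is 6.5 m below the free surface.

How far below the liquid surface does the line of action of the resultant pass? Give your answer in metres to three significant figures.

γ = ρg = 1136 × 9.81 / 1000 = 11.14416 kN/m³.
With the apex down, the centroid sits h/3 = 3.4/3 = 1.13333 m below the base (the top edge), so the centroid depth is h_c = 6.5 + 1.13333 = 7.63333 m.
A = ½ × 1.2 × 3.4 = 2.04 m².
Resultant F = γ·h_c·A = 11.14416 × 7.63333 × 2.04 = 173.537 kN.
I_c = b·h³/36 = 1.2 × 3.4³/36 = 1.31013 m⁴.
Centre of pressure: y_p = y_c + I_c/(y_c·A) = 7.63333 + 1.31013/(7.63333 × 2.04) = 7.63333 + 0.0841337 = 7.71746 m along the plane.

h_p = 7.72 m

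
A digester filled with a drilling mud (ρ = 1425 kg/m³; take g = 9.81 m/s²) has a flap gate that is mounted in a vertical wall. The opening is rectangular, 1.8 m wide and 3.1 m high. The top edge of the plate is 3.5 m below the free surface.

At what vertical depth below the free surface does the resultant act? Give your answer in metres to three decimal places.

h_p = 5.209 m

γ = ρg = 1425 × 9.81 / 1000 = 13.97925 kN/m³.
The centroid lies 3.1/2 = 1.55 m below the top edge, so the centroid depth is h_c = 3.5 + 1.55 = 5.05 m.
A = 1.8 × 3.1 = 5.58 m².
Resultant F = γ·h_c·A = 13.97925 × 5.05 × 5.58 = 393.921 kN.
I_c = b·h³/12 = 1.8 × 3.1³/12 = 4.46865 m⁴.
Centre of pressure: y_p = y_c + I_c/(y_c·A) = 5.05 + 4.46865/(5.05 × 5.58) = 5.05 + 0.158581 = 5.20858 m along the plane.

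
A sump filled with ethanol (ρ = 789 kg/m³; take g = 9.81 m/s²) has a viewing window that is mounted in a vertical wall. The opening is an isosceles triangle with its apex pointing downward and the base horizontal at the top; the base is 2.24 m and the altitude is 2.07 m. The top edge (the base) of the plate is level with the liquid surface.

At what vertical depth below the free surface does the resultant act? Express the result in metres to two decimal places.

γ = ρg = 789 × 9.81 / 1000 = 7.74009 kN/m³.
With the apex down, the centroid sits h/3 = 2.07/3 = 0.69 m below the base (the top edge), so the centroid depth is h_c = 0.69 m.
A = ½ × 2.24 × 2.07 = 2.3184 m².
Resultant F = γ·h_c·A = 7.74009 × 0.69 × 2.3184 = 12.3818 kN.
I_c = b·h³/36 = 2.24 × 2.07³/36 = 0.551895 m⁴.
Centre of pressure: y_p = y_c + I_c/(y_c·A) = 0.69 + 0.551895/(0.69 × 2.3184) = 0.69 + 0.345 = 1.035 m along the plane.

h_p = 1.04 m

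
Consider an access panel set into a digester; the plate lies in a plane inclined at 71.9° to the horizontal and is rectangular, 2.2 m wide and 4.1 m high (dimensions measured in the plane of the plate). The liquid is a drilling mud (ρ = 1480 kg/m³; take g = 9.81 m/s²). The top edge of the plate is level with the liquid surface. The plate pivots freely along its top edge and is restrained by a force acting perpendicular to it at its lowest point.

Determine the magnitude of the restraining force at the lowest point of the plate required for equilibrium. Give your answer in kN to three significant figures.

γ = ρg = 1480 × 9.81 / 1000 = 14.5188 kN/m³.
Let θ = 71.9° be the plate's angle to the horizontal; measure y along the incline from where the plane meets the free surface. Vertical depth h = y·sinθ with sinθ = 0.950516.
The centroid lies 4.1/2 = 2.05 m below the top edge, so y_c = 2.05 m and h_c = 2.05 × 0.950516 = 1.94856 m.
A = 2.2 × 4.1 = 9.02 m².
Resultant F = γ·h_c·A = 14.5188 × 1.94856 × 9.02 = 255.183 kN.
I_c = b·h³/12 = 2.2 × 4.1³/12 = 12.6355 m⁴.
Centre of pressure: y_p = y_c + I_c/(y_c·A) = 2.05 + 12.6355/(2.05 × 9.02) = 2.05 + 0.683332 = 2.73333 m along the plane.
The resultant acts 2.05 + 0.683332 = 2.73333 m (along the plate) below the hinge at the top edge, so the moment about the hinge is M = F × 2.73333 = 255.183 × 2.73333 = 697.499 kN·m.
A normal force at the bottom, 4.1 m from the hinge, must supply this moment: P = 697.499/4.1 = 170.122 kN.

P ≈ 170 kN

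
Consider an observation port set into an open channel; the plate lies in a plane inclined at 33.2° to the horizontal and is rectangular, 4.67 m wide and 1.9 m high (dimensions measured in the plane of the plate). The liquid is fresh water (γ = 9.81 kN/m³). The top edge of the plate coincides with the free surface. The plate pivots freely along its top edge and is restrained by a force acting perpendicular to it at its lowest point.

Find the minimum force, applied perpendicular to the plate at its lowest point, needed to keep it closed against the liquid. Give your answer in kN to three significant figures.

γ = 9.81 kN/m³.
Let θ = 33.2° be the plate's angle to the horizontal; measure y along the incline from where the plane meets the free surface. Vertical depth h = y·sinθ with sinθ = 0.547563.
The centroid lies 1.9/2 = 0.95 m below the top edge, so y_c = 0.95 m and h_c = 0.95 × 0.547563 = 0.520185 m.
A = 4.67 × 1.9 = 8.873 m².
Resultant F = γ·h_c·A = 9.81 × 0.520185 × 8.873 = 45.2791 kN.
I_c = b·h³/12 = 4.67 × 1.9³/12 = 2.66929 m⁴.
Centre of pressure: y_p = y_c + I_c/(y_c·A) = 0.95 + 2.66929/(0.95 × 8.873) = 0.95 + 0.316666 = 1.26667 m along the plane.
The resultant acts 0.95 + 0.316666 = 1.26667 m (along the plate) below the hinge at the top edge, so the moment about the hinge is M = F × 1.26667 = 45.2791 × 1.26667 = 57.3537 kN·m.
A normal force at the bottom, 1.9 m from the hinge, must supply this moment: P = 57.3537/1.9 = 30.1862 kN.

P ≈ 30.2 kN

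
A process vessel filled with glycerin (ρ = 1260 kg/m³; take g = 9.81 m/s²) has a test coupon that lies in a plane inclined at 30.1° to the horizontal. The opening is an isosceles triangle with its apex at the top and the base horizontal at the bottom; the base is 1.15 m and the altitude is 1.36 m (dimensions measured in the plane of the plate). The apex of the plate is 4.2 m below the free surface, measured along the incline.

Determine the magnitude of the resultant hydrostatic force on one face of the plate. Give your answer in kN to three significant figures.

F ≈ 24.8 kN

γ = ρg = 1260 × 9.81 / 1000 = 12.3606 kN/m³.
Let θ = 30.1° be the plate's angle to the horizontal; measure y along the incline from where the plane meets the free surface. Vertical depth h = y·sinθ with sinθ = 0.501511.
With the apex up, the centroid sits 2h/3 = 2 × 1.36/3 = 0.906667 m below the apex, so y_c = 4.2 + 0.906667 = 5.10667 m and h_c = 5.10667 × 0.501511 = 2.56105 m.
A = ½ × 1.15 × 1.36 = 0.782 m².
Resultant F = γ·h_c·A = 12.3606 × 2.56105 × 0.782 = 24.7551 kN.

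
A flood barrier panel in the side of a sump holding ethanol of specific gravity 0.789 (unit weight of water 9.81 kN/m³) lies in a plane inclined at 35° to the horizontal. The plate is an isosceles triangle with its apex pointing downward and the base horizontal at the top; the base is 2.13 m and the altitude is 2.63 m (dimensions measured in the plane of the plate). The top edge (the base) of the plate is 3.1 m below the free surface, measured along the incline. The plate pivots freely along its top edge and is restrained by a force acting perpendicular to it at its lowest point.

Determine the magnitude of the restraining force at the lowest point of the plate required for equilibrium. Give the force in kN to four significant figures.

P ≈ 18.30 kN

γ = 0.789 × 9.81 = 7.74009 kN/m³.
Let θ = 35° be the plate's angle to the horizontal; measure y along the incline from where the plane meets the free surface. Vertical depth h = y·sinθ with sinθ = 0.573576.
With the apex down, the centroid sits h/3 = 2.63/3 = 0.876667 m below the base (the top edge), so y_c = 3.1 + 0.876667 = 3.97667 m and h_c = 3.97667 × 0.573576 = 2.28092 m.
A = ½ × 2.13 × 2.63 = 2.80095 m².
Resultant F = γ·h_c·A = 7.74009 × 2.28092 × 2.80095 = 49.4494 kN.
I_c = b·h³/36 = 2.13 × 2.63³/36 = 1.07633 m⁴.
Centre of pressure: y_p = y_c + I_c/(y_c·A) = 3.97667 + 1.07633/(3.97667 × 2.80095) = 3.97667 + 0.0966319 = 4.0733 m along the plane.
The resultant acts 0.876667 + 0.0966319 = 0.973299 m (along the plate) below the hinge at the top edge, so the moment about the hinge is M = F × 0.973299 = 49.4494 × 0.973299 = 48.1291 kN·m.
A normal force at the bottom, 2.63 m from the hinge, must supply this moment: P = 48.1291/2.63 = 18.3 kN.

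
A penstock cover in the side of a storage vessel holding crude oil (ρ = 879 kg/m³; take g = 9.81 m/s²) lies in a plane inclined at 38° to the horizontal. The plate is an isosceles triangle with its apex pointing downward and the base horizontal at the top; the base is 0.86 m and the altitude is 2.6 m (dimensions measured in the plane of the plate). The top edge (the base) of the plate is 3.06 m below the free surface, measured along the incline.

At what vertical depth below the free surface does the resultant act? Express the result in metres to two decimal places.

h_p = 2.48 m

γ = ρg = 879 × 9.81 / 1000 = 8.62299 kN/m³.
Let θ = 38° be the plate's angle to the horizontal; measure y along the incline from where the plane meets the free surface. Vertical depth h = y·sinθ with sinθ = 0.615661.
With the apex down, the centroid sits h/3 = 2.6/3 = 0.866667 m below the base (the top edge), so y_c = 3.06 + 0.866667 = 3.92667 m and h_c = 3.92667 × 0.615661 = 2.4175 m.
A = ½ × 0.86 × 2.6 = 1.118 m².
Resultant F = γ·h_c·A = 8.62299 × 2.4175 × 1.118 = 23.3059 kN.
I_c = b·h³/36 = 0.86 × 2.6³/36 = 0.419871 m⁴.
Centre of pressure: y_p = y_c + I_c/(y_c·A) = 3.92667 + 0.419871/(3.92667 × 1.118) = 3.92667 + 0.0956422 = 4.02231 m along the plane.
Vertically, h_p = y_p·sinθ = 4.02231 × 0.615661 = 2.47638 m.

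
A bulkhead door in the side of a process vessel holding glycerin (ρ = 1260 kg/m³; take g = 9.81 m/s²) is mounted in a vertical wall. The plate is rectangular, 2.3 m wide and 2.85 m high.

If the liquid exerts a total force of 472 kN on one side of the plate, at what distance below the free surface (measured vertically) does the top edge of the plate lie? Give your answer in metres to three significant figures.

γ = ρg = 1260 × 9.81 / 1000 = 12.3606 kN/m³.
A = 2.3 × 2.85 = 6.555 m².
From F = γ·h_c·A, the centroid depth is h_c = 472/(12.3606 × 6.555) = 5.82545 m.
The centroid lies 2.85/2 = 1.425 m below the top edge, so the top edge sits at h_top = 5.82545 − 1.425 = 4.40045 m below the surface.

d_top ≈ 4.40 m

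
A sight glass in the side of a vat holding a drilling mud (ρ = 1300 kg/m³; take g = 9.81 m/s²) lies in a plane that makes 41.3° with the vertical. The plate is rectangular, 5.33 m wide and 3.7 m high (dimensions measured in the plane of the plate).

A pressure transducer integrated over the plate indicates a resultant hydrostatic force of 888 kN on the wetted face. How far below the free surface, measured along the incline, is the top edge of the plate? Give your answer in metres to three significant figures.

γ = ρg = 1300 × 9.81 / 1000 = 12.753 kN/m³.
A = 5.33 × 3.7 = 19.721 m².
From F = γ·h_c·A, the centroid depth is h_c = 888/(12.753 × 19.721) = 3.53079 m.
The plate makes 41.3° with the vertical, i.e. θ = 90° − 41.3° = 48.7° to the horizontal. Measuring y along the incline from the free-surface line, vertical depth h = y·sinθ with sinθ = 0.751264.
Along the incline, y_c = h_c/sinθ = 3.53079/0.751264 = 4.6998 m.
The centroid lies 3.7/2 = 1.85 m below the top edge, so the top edge sits at y_top = 4.6998 − 1.85 = 2.8498 m along the incline.

y_top ≈ 2.85 m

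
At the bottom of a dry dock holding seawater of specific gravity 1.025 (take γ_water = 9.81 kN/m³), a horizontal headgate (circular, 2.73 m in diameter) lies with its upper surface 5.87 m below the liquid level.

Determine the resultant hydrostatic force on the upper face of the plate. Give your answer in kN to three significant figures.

F ≈ 345 kN

γ = 1.025 × 9.81 = 10.05525 kN/m³.
The plate is horizontal, so pressure is uniform at p = γ·h = 10.05525 × 5.87 = 59.0243 kN/m².
A = π(1.365)² = 5.85349 m².
F = p·A = 59.0243 × 5.85349 = 345.498 kN.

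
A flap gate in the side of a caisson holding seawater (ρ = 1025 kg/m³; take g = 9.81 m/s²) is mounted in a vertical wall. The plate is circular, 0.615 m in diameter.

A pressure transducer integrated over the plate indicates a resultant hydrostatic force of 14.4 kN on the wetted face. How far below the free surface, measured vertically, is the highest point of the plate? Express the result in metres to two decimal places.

d_top ≈ 4.51 m

γ = ρg = 1025 × 9.81 / 1000 = 10.05525 kN/m³.
A = π(0.3075)² = 0.297057 m².
From F = γ·h_c·A, the centroid depth is h_c = 14.4/(10.05525 × 0.297057) = 4.82092 m.
The centroid is at the centre, 0.3075 m below the top of the plate, so the highest point sits at h_top = 4.82092 − 0.3075 = 4.51342 m below the surface.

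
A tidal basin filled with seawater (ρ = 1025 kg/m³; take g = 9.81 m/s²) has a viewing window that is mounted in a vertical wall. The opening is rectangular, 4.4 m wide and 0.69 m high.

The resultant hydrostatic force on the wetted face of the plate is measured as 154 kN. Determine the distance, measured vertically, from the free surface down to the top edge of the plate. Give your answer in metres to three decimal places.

γ = ρg = 1025 × 9.81 / 1000 = 10.05525 kN/m³.
A = 4.4 × 0.69 = 3.036 m².
From F = γ·h_c·A, the centroid depth is h_c = 154/(10.05525 × 3.036) = 5.04459 m.
The centroid lies 0.69/2 = 0.345 m below the top edge, so the top edge sits at h_top = 5.04459 − 0.345 = 4.69959 m below the surface.

d_top ≈ 4.700 m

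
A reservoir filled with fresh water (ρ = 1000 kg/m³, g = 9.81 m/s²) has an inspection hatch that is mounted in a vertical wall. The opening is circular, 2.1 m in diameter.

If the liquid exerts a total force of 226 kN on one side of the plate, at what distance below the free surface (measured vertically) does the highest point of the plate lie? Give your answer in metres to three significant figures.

d_top ≈ 5.60 m

γ = ρg = 1000 × 9.81 = 9810 N/m³ = 9.81 kN/m³.
A = π(1.05)² = 3.46361 m².
From F = γ·h_c·A, the centroid depth is h_c = 226/(9.81 × 3.46361) = 6.65136 m.
The centroid is at the centre, 1.05 m below the top of the plate, so the highest point sits at h_top = 6.65136 − 1.05 = 5.60136 m below the surface.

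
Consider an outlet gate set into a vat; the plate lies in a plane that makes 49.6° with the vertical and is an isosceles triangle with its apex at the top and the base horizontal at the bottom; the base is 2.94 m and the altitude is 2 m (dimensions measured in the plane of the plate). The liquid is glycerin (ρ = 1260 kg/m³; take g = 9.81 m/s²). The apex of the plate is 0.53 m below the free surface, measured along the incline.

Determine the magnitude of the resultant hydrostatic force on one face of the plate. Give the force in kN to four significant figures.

F ≈ 43.89 kN

γ = ρg = 1260 × 9.81 / 1000 = 12.3606 kN/m³.
The plate makes 49.6° with the vertical, i.e. θ = 90° − 49.6° = 40.4° to the horizontal. Measuring y along the incline from the free-surface line, vertical depth h = y·sinθ with sinθ = 0.648120.
With the apex up, the centroid sits 2h/3 = 2 × 2/3 = 1.33333 m below the apex, so y_c = 0.53 + 1.33333 = 1.86333 m and h_c = 1.86333 × 0.648120 = 1.20766 m.
A = ½ × 2.94 × 2 = 2.94 m².
Resultant F = γ·h_c·A = 12.3606 × 1.20766 × 2.94 = 43.8866 kN.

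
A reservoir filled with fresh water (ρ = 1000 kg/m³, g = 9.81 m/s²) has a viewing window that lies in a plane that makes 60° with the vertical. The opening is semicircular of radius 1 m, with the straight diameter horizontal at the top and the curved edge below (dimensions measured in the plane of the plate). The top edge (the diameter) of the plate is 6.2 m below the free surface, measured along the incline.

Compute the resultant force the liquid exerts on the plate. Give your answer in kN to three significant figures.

γ = ρg = 1000 × 9.81 = 9810 N/m³ = 9.81 kN/m³.
The plate makes 60° with the vertical, i.e. θ = 90° − 60° = 30° to the horizontal. Measuring y along the incline from the free-surface line, vertical depth h = y·sinθ with sinθ = 0.500000.
The centroid of a semicircle lies 4r/(3π) = 0.424413 m from the diameter, here below the top edge, so y_c = 6.2 + 0.424413 = 6.62441 m and h_c = 6.62441 × 0.500000 = 3.31221 m.
A = πr²/2 = π × 1²/2 = 1.5708 m².
Resultant F = γ·h_c·A = 9.81 × 3.31221 × 1.5708 = 51.0397 kN.

F ≈ 51.0 kN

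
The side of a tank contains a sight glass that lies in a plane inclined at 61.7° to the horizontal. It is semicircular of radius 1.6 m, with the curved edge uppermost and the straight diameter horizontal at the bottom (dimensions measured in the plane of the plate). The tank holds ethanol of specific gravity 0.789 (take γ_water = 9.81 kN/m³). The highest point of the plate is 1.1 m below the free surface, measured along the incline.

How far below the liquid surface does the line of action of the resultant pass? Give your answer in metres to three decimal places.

h_p = 1.857 m

γ = 0.789 × 9.81 = 7.74009 kN/m³.
Let θ = 61.7° be the plate's angle to the horizontal; measure y along the incline from where the plane meets the free surface. Vertical depth h = y·sinθ with sinθ = 0.880477.
The centroid lies 4r/(3π) = 0.679061 m above the diameter, so r − 4r/(3π) = 1.6 − 0.679061 = 0.920939 m below the topmost point, so y_c = 1.1 + 0.920939 = 2.02094 m and h_c = 2.02094 × 0.880477 = 1.77939 m.
A = πr²/2 = π × 1.6²/2 = 4.02124 m².
Resultant F = γ·h_c·A = 7.74009 × 1.77939 × 4.02124 = 55.3831 kN.
I_c = (π/8 − 8/(9π))·r⁴ = 0.109757 × 1.6⁴ = 0.719303 m⁴.
Centre of pressure: y_p = y_c + I_c/(y_c·A) = 2.02094 + 0.719303/(2.02094 × 4.02124) = 2.02094 + 0.0885112 = 2.10945 m along the plane.
Vertically, h_p = y_p·sinθ = 2.10945 × 0.880477 = 1.85732 m.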